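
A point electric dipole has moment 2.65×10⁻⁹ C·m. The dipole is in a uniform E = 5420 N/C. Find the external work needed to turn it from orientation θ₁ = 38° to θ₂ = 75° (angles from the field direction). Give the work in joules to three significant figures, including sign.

W_ext = ΔU = U(θ₂) − U(θ₁) = −pE cosθ₂ − (−pE cosθ₁) = pE(cosθ₁ − cosθ₂).
W = (2.65×10⁻⁹)(5420)·(cos38° − cos75°) = (1.436×10⁻⁵)·(+0.5292) = 7.601×10⁻⁶ J.

W ≈ 7.60×10⁻⁶ J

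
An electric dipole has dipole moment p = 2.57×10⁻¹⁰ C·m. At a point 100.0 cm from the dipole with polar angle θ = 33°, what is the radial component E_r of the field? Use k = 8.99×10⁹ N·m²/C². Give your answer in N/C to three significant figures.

E_r ≈ 3.88 N/C

For a dipole, E_r = (2kp cosθ)/r³.
kp/r³ = (8.99×10⁹)(2.57×10⁻¹⁰)/(1.00)³ = 2.310 N/C.
E_r = 2·2.310·cos33° = 3.875 N/C.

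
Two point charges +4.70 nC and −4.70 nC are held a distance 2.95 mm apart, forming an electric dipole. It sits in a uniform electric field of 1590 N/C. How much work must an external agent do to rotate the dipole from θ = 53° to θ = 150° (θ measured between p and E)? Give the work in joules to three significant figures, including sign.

W ≈ 3.24×10⁻⁸ J

Dipole moment p = qd = (4.70×10⁻⁹ C)(0.00295 m) = 1.387×10⁻¹¹ C·m.
W_ext = ΔU = U(θ₂) − U(θ₁) = −pE cosθ₂ − (−pE cosθ₁) = pE(cosθ₁ − cosθ₂).
W = (1.387×10⁻¹¹)(1590)·(cos53° − cos150°) = (2.205×10⁻⁸)·(+1.4678) = 3.237×10⁻⁸ J.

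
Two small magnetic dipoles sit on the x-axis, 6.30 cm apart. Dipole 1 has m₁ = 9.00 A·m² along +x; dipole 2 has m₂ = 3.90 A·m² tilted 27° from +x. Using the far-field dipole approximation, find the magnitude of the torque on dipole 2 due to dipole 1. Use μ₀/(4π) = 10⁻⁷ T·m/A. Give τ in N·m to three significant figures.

τ ≈ 0.0127 N·m

Dipole B is on the axis of dipole A, so B₁ there is axial: B₁ = (μ₀/4π)·2m₁/r³ along +x.
B₁ = 2(10⁻⁷)(9.00)/(0.0630)³ = 0.007199 T.
τ = m₂ B₁ sinθ.
τ = (3.90)(0.007199)·sin27° = 0.01275 N·m.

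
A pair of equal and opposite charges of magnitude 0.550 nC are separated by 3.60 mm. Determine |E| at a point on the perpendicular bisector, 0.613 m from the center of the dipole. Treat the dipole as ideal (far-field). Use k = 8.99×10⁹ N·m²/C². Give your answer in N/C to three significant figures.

E ≈ 0.0773 N/C

Dipole moment p = qd = (5.50×10⁻¹⁰ C)(0.00360 m) = 1.98×10⁻¹² C·m.
On the perpendicular bisector E = kp/r³ (half the axial value at the same distance).
E = (8.99×10⁹)(1.98×10⁻¹²) / (0.613)³ = 0.07728 N/C.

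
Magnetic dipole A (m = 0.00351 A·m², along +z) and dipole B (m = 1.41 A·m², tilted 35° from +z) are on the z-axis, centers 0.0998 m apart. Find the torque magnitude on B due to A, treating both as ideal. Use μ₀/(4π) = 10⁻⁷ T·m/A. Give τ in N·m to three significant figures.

Dipole B is on the axis of dipole A, so B₁ there is axial: B₁ = (μ₀/4π)·2m₁/r³ along +z.
B₁ = 2(10⁻⁷)(0.00351)/(0.0998)³ = 7.062×10⁻⁷ T.
τ = m₂ B₁ sinθ.
τ = (1.41)(7.062×10⁻⁷)·sin35° = 5.712×10⁻⁷ N·m.

τ ≈ 5.71×10⁻⁷ N·m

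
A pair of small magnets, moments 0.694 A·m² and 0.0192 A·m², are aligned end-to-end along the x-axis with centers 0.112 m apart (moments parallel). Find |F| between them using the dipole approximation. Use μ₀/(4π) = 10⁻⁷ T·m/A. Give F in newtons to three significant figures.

On-axis B of dipole 1: B = (μ₀/4π)·2m₁/r³. Force on dipole 2: F = m₂·dB/dr.
dB/dr = −(μ₀/4π)·6m₁/r⁴, so |F| = (μ₀/4π)·6m₁m₂/r⁴.
F = 6(10⁻⁷)(0.694)(0.0192)/(0.112)⁴ = 5.081×10⁻⁵ N.

F ≈ 5.08×10⁻⁵ N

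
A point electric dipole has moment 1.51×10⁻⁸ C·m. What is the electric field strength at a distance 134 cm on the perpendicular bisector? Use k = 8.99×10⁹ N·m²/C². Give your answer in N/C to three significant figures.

E ≈ 56.4 N/C

In the equatorial plane E = kp/r³.
E = (8.99×10⁹)(1.51×10⁻⁸) / (1.34)³ = 56.42 N/C.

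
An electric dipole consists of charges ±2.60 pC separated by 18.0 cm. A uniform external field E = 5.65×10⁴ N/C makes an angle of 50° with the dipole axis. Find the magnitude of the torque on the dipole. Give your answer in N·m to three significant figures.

Dipole moment p = qd = (2.60×10⁻¹² C)(0.180 m) = 4.68×10⁻¹³ C·m.
Torque on an electric dipole: τ = pE sinθ.
τ = (4.68×10⁻¹³)(5.65×10⁴)·sin50° = 2.026×10⁻⁸ N·m.

τ ≈ 2.03×10⁻⁸ N·m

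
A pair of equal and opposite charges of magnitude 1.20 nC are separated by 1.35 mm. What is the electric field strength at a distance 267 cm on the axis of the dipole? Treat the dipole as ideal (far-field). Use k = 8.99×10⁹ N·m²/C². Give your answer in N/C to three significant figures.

Dipole moment p = qd = (1.20×10⁻⁹ C)(0.00135 m) = 1.62×10⁻¹² C·m.
On the dipole axis E = 2kp/r³.
E = 2·(8.99×10⁹)(1.62×10⁻¹²) / (2.67)³ = 0.001530 N/C.

E ≈ 0.00153 N/C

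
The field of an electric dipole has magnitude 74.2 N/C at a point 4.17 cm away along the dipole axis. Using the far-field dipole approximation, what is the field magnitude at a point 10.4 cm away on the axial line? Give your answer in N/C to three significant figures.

Dipole fields scale as 1/r³ in the far field; the geometry is the same at both points.
E₂ = E₁ · (r₁/r₂)³ = 74.2 · (4.17/10.4)³.
(r₁/r₂)³ = (0.401)³ = 0.06446.
E₂ ≈ 4.783 N/C.

E ≈ 4.78 N/C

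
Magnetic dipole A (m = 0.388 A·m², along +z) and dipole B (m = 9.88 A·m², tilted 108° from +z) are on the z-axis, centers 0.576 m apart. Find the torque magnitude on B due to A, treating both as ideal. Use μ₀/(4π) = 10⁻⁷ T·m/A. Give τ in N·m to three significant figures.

τ ≈ 3.82×10⁻⁶ N·m

Dipole B is on the axis of dipole A, so B₁ there is axial: B₁ = (μ₀/4π)·2m₁/r³ along +z.
B₁ = 2(10⁻⁷)(0.388)/(0.576)³ = 4.061×10⁻⁷ T.
τ = m₂ B₁ sinθ.
τ = (9.88)(4.061×10⁻⁷)·sin108° = 3.816×10⁻⁶ N·m.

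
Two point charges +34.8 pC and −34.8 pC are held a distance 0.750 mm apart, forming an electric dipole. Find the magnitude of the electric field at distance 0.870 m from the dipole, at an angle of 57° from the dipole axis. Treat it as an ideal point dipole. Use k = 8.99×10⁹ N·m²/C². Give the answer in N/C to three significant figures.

Dipole moment p = qd = (3.48×10⁻¹¹ C)(7.50×10⁻⁴ m) = 2.61×10⁻¹⁴ C·m.
At angle θ the dipole field magnitude is E = (kp/r³)·√(1 + 3cos²θ).
kp/r³ = (8.99×10⁹)(2.61×10⁻¹⁴) / (0.870)³ = 3.563×10⁻⁴ N/C.
√(1 + 3cos²57°) = √(1 + 3·0.2966) = √1.8899 ≈ 1.3747.
E ≈ 3.563×10⁻⁴ × 1.375 = 4.898×10⁻⁴ N/C.

E ≈ 4.90×10⁻⁴ N/C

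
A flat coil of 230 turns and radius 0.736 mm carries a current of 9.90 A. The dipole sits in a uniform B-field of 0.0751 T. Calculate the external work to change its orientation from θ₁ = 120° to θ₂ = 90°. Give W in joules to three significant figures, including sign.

W ≈ -1.46×10⁻⁴ J

m = NIA = NIπa² = 230·(9.90)·π·(7.36×10⁻⁴)² = 0.003875 A·m².
W_ext = ΔU = −mB cosθ₂ + mB cosθ₁ = mB(cosθ₁ − cosθ₂).
W = (0.003875)(0.0751)·(cos120° − cos90°) = (2.910×10⁻⁴)·(-0.5000) = -1.455×10⁻⁴ J.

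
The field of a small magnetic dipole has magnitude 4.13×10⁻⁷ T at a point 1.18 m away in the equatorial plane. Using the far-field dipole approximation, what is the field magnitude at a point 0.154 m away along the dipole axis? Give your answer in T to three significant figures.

B ≈ 3.72×10⁻⁴ T

Dipole fields scale as 1/r³ in the far field.
The axial field is twice the equatorial field at the same r, so the geometry factor is 2/1.
B₂ = B₁ · (2/1) · (r₁/r₂)³ = 4.13×10⁻⁷ · 2 · (1.18/0.154)³.
(r₁/r₂)³ = (7.662)³ = 449.9.
B₂ ≈ 3.716×10⁻⁴ T.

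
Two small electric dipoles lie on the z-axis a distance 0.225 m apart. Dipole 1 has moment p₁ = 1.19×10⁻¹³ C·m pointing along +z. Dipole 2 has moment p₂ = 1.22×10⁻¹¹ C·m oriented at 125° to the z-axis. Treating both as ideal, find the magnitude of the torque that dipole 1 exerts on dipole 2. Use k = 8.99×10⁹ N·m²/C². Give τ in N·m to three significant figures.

τ ≈ 1.88×10⁻¹² N·m

The second dipole sits on the axis of the first, so the field there is axial: E₁ = 2kp₁/r³ along +z.
E₁ = 2(8.99×10⁹)(1.19×10⁻¹³)/(0.225)³ = 0.1878 N/C.
Torque on the second dipole: τ = p₂ E₁ sinθ.
τ = (1.22×10⁻¹¹)(0.1878)·sin125° = 1.877×10⁻¹² N·m.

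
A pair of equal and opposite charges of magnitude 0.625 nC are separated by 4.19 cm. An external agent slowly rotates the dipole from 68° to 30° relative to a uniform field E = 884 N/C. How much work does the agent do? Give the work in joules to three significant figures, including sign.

Dipole moment p = qd = (6.25×10⁻¹⁰ C)(0.0419 m) = 2.619×10⁻¹¹ C·m.
W_ext = ΔU = U(θ₂) − U(θ₁) = −pE cosθ₂ − (−pE cosθ₁) = pE(cosθ₁ − cosθ₂).
W = (2.619×10⁻¹¹)(884)·(cos68° − cos30°) = (2.315×10⁻⁸)·(-0.4914) = -1.138×10⁻⁸ J.

W ≈ -1.14×10⁻⁸ J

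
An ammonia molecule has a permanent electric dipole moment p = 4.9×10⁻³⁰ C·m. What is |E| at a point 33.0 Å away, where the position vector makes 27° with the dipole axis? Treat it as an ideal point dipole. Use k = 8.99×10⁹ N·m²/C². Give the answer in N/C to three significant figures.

At angle θ the dipole field magnitude is E = (kp/r³)·√(1 + 3cos²θ).
kp/r³ = (8.99×10⁹)(4.90×10⁻³⁰) / (3.30×10⁻⁹)³ = 1.226×10⁶ N/C.
√(1 + 3cos²27°) = √(1 + 3·0.7939) = √3.3817 ≈ 1.8389.
E ≈ 1.226×10⁶ × 1.839 = 2.254×10⁶ N/C.

E ≈ 2.25×10⁶ N/C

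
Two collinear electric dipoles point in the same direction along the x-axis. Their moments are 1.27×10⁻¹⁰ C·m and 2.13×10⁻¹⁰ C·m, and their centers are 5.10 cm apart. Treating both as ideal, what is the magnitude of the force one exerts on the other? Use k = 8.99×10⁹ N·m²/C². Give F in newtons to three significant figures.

On-axis field of dipole 1 at distance r: E = 2kp₁/r³. Force on dipole 2 is F = p₂·dE/dr (gradient along axis).
dE/dr = −6kp₁/r⁴, so |F| = 6kp₁p₂/r⁴ (attractive for aligned moments).
F = 6(8.99×10⁹)(1.27×10⁻¹⁰)(2.13×10⁻¹⁰)/(0.0510)⁴ = 2.157×10⁻⁴ N.

F ≈ 2.16×10⁻⁴ N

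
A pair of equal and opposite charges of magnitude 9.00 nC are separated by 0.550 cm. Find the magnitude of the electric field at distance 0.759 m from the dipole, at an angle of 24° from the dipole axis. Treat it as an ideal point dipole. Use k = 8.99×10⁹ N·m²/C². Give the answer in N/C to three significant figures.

Dipole moment p = qd = (9.00×10⁻⁹ C)(0.00550 m) = 4.95×10⁻¹¹ C·m.
At angle θ the dipole field magnitude is E = (kp/r³)·√(1 + 3cos²θ).
kp/r³ = (8.99×10⁹)(4.95×10⁻¹¹) / (0.759)³ = 1.018 N/C.
√(1 + 3cos²24°) = √(1 + 3·0.8346) = √3.5037 ≈ 1.8718.
E ≈ 1.018 × 1.872 = 1.905 N/C.

E ≈ 1.91 N/C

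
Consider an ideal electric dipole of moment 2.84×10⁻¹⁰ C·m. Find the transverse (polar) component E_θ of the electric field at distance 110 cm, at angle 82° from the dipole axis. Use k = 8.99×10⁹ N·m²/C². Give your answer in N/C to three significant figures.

For a dipole, E_θ = (kp sinθ)/r³.
kp/r³ = (8.99×10⁹)(2.84×10⁻¹⁰)/(1.10)³ = 1.918 N/C.
E_θ = 1.918·sin82° = 1.900 N/C.

E_θ ≈ 1.90 N/C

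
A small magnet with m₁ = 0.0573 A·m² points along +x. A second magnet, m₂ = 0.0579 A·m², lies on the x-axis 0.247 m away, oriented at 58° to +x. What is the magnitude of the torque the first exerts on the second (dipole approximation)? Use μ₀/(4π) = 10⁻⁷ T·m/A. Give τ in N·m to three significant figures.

Dipole B is on the axis of dipole A, so B₁ there is axial: B₁ = (μ₀/4π)·2m₁/r³ along +x.
B₁ = 2(10⁻⁷)(0.0573)/(0.247)³ = 7.605×10⁻⁷ T.
τ = m₂ B₁ sinθ.
τ = (0.0579)(7.605×10⁻⁷)·sin58° = 3.734×10⁻⁸ N·m.

τ ≈ 3.73×10⁻⁸ N·m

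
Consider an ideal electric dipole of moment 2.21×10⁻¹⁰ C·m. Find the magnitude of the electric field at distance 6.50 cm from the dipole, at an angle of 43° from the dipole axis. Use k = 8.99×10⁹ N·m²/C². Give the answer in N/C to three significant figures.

At angle θ the dipole field magnitude is E = (kp/r³)·√(1 + 3cos²θ).
kp/r³ = (8.99×10⁹)(2.21×10⁻¹⁰) / (0.0650)³ = 7235 N/C.
√(1 + 3cos²43°) = √(1 + 3·0.5349) = √2.6046 ≈ 1.6139.
E ≈ 7235 × 1.614 = 1.168×10⁴ N/C.

E ≈ 1.17×10⁴ N/C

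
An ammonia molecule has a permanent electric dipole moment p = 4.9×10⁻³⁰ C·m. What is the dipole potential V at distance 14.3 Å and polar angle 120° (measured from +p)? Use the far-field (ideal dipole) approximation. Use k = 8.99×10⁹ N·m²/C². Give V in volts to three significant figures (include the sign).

V ≈ -0.0108 V

The dipole potential is V = kp cosθ / r².
V = (8.99×10⁹)(4.90×10⁻³⁰)·cos120° / (1.43×10⁻⁹)² = -0.01077 V.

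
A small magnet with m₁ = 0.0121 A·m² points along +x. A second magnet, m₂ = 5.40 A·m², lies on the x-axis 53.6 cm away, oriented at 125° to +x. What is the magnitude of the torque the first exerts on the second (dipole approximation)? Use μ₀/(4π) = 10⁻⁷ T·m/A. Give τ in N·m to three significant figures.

Dipole B is on the axis of dipole A, so B₁ there is axial: B₁ = (μ₀/4π)·2m₁/r³ along +x.
B₁ = 2(10⁻⁷)(0.0121)/(0.536)³ = 1.572×10⁻⁸ T.
τ = m₂ B₁ sinθ.
τ = (5.40)(1.572×10⁻⁸)·sin125° = 6.952×10⁻⁸ N·m.

τ ≈ 6.95×10⁻⁸ N·m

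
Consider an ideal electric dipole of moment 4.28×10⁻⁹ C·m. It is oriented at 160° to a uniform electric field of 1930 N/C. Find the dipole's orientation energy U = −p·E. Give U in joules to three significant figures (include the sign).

U = −p·E = −pE cosθ.
U = −(4.28×10⁻⁹)(1930)·cos160° = 7.762×10⁻⁶ J.

U ≈ 7.76×10⁻⁶ J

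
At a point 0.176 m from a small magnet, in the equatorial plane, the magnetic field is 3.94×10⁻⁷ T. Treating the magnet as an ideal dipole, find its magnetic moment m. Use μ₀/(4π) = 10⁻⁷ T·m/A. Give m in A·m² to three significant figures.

m ≈ 0.0215 A·m²

In the equatorial plane B = (μ₀/4π)·m/r³, so m = Br³·4π/(μ₀).
m = (3.94×10⁻⁷)·(0.176)³ / (10⁻⁷) = 0.02148 A·m².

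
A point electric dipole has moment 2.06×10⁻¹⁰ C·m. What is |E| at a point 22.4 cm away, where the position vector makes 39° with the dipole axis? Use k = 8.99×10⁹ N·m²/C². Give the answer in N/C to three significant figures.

At angle θ the dipole field magnitude is E = (kp/r³)·√(1 + 3cos²θ).
kp/r³ = (8.99×10⁹)(2.06×10⁻¹⁰) / (0.224)³ = 164.8 N/C.
√(1 + 3cos²39°) = √(1 + 3·0.6040) = √2.8119 ≈ 1.6769.
E ≈ 164.8 × 1.677 = 276.3 N/C.

E ≈ 276 N/C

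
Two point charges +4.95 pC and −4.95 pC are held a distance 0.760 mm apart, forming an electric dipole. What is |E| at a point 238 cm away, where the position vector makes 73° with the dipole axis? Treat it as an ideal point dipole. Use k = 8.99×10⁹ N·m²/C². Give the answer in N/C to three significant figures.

Dipole moment p = qd = (4.95×10⁻¹² C)(7.60×10⁻⁴ m) = 3.762×10⁻¹⁵ C·m.
At angle θ the dipole field magnitude is E = (kp/r³)·√(1 + 3cos²θ).
kp/r³ = (8.99×10⁹)(3.762×10⁻¹⁵) / (2.38)³ = 2.509×10⁻⁶ N/C.
√(1 + 3cos²73°) = √(1 + 3·0.0855) = √1.2564 ≈ 1.1209.
E ≈ 2.509×10⁻⁶ × 1.121 = 2.812×10⁻⁶ N/C.

E ≈ 2.81×10⁻⁶ N/C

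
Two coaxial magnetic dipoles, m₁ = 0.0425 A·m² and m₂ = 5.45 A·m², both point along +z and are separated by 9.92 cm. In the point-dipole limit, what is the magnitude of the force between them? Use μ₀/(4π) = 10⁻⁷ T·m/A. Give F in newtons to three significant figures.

F ≈ 0.00144 N

On-axis B of dipole 1: B = (μ₀/4π)·2m₁/r³. Force on dipole 2: F = m₂·dB/dr.
dB/dr = −(μ₀/4π)·6m₁/r⁴, so |F| = (μ₀/4π)·6m₁m₂/r⁴.
F = 6(10⁻⁷)(0.0425)(5.45)/(0.0992)⁴ = 0.001435 N.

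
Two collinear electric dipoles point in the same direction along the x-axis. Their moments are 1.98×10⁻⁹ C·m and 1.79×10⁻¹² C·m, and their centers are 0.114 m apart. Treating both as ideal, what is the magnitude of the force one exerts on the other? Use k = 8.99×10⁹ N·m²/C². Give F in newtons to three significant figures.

F ≈ 1.13×10⁻⁶ N

On-axis field of dipole 1 at distance r: E = 2kp₁/r³. Force on dipole 2 is F = p₂·dE/dr (gradient along axis).
dE/dr = −6kp₁/r⁴, so |F| = 6kp₁p₂/r⁴ (attractive for aligned moments).
F = 6(8.99×10⁹)(1.98×10⁻⁹)(1.79×10⁻¹²)/(0.114)⁴ = 1.132×10⁻⁶ N.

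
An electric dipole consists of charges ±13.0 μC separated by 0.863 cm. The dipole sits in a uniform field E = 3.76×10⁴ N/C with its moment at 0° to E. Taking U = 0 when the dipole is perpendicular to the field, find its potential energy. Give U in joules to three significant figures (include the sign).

Dipole moment p = qd = (1.30×10⁻⁵ C)(0.00863 m) = 1.122×10⁻⁷ C·m.
U = −p·E = −pE cosθ.
U = −(1.122×10⁻⁷)(3.76×10⁴)·cos0° = -0.004219 J.

U ≈ -0.00422 J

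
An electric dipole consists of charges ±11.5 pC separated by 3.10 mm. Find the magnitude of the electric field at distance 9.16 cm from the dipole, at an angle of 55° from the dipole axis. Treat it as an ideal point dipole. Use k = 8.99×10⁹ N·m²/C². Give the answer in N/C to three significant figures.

E ≈ 0.588 N/C

Dipole moment p = qd = (1.15×10⁻¹¹ C)(0.00310 m) = 3.565×10⁻¹⁴ C·m.
At angle θ the dipole field magnitude is E = (kp/r³)·√(1 + 3cos²θ).
kp/r³ = (8.99×10⁹)(3.565×10⁻¹⁴) / (0.0916)³ = 0.4170 N/C.
√(1 + 3cos²55°) = √(1 + 3·0.3290) = √1.9870 ≈ 1.4096.
E ≈ 0.4170 × 1.410 = 0.5878 N/C.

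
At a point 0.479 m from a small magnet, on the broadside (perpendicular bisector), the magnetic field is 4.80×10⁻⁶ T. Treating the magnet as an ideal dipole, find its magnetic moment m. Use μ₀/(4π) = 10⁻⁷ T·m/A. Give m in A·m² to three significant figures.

m ≈ 5.28 A·m²

In the equatorial plane B = (μ₀/4π)·m/r³, so m = Br³·4π/(μ₀).
m = (4.80×10⁻⁶)·(0.479)³ / (10⁻⁷) = 5.275 A·m².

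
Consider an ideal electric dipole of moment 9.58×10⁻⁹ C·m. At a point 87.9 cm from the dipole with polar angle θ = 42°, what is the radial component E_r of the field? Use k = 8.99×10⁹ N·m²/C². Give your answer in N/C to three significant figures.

E_r ≈ 188 N/C

For a dipole, E_r = (2kp cosθ)/r³.
kp/r³ = (8.99×10⁹)(9.58×10⁻⁹)/(0.879)³ = 126.8 N/C.
E_r = 2·126.8·cos42° = 188.5 N/C.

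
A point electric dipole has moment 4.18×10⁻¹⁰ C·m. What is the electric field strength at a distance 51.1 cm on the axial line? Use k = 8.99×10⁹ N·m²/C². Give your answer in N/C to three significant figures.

On the dipole axis E = 2kp/r³.
E = 2·(8.99×10⁹)(4.18×10⁻¹⁰) / (0.511)³ = 56.33 N/C.

E ≈ 56.3 N/C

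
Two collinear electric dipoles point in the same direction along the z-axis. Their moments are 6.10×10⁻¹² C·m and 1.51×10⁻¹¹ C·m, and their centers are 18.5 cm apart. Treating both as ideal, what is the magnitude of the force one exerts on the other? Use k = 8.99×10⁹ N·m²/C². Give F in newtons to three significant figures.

F ≈ 4.24×10⁻⁹ N

On-axis field of dipole 1 at distance r: E = 2kp₁/r³. Force on dipole 2 is F = p₂·dE/dr (gradient along axis).
dE/dr = −6kp₁/r⁴, so |F| = 6kp₁p₂/r⁴ (attractive for aligned moments).
F = 6(8.99×10⁹)(6.10×10⁻¹²)(1.51×10⁻¹¹)/(0.185)⁴ = 4.242×10⁻⁹ N.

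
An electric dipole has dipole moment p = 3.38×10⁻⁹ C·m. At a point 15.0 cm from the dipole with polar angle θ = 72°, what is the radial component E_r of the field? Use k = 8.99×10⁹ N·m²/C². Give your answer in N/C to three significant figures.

For a dipole, E_r = (2kp cosθ)/r³.
kp/r³ = (8.99×10⁹)(3.38×10⁻⁹)/(0.150)³ = 9003 N/C.
E_r = 2·9003·cos72° = 5564 N/C.

E_r ≈ 5560 N/C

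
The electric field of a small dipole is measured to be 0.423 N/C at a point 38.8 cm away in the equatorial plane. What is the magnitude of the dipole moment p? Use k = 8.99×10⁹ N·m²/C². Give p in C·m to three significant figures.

p ≈ 2.75×10⁻¹² C·m

In the equatorial plane E = kp/r³, so p = Er³/(k).
p = (0.423)·(0.388)³ / (8.99×10⁹) = 2.748×10⁻¹² C·m.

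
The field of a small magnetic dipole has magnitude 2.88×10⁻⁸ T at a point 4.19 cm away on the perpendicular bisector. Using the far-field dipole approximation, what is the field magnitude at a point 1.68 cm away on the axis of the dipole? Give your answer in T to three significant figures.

B ≈ 8.94×10⁻⁷ T

Dipole fields scale as 1/r³ in the far field.
The axial field is twice the equatorial field at the same r, so the geometry factor is 2/1.
B₂ = B₁ · (2/1) · (r₁/r₂)³ = 2.88×10⁻⁸ · 2 · (4.19/1.68)³.
(r₁/r₂)³ = (2.494)³ = 15.51.
B₂ ≈ 8.936×10⁻⁷ T.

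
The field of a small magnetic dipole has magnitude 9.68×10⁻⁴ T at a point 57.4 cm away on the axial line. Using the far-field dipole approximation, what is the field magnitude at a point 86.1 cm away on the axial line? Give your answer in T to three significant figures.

B ≈ 2.87×10⁻⁴ T

Dipole fields scale as 1/r³ in the far field; the geometry is the same at both points.
B₂ = B₁ · (r₁/r₂)³ = 9.68×10⁻⁴ · (57.4/86.1)³.
(r₁/r₂)³ = (0.6667)³ = 0.2963.
B₂ ≈ 2.868×10⁻⁴ T.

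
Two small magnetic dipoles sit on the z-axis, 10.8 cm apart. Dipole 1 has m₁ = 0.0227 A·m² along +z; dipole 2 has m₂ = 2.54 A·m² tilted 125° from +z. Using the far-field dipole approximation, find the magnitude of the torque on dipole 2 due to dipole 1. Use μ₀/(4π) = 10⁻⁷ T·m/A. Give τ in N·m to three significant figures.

Dipole B is on the axis of dipole A, so B₁ there is axial: B₁ = (μ₀/4π)·2m₁/r³ along +z.
B₁ = 2(10⁻⁷)(0.0227)/(0.108)³ = 3.604×10⁻⁶ T.
τ = m₂ B₁ sinθ.
τ = (2.54)(3.604×10⁻⁶)·sin125° = 7.499×10⁻⁶ N·m.

τ ≈ 7.50×10⁻⁶ N·m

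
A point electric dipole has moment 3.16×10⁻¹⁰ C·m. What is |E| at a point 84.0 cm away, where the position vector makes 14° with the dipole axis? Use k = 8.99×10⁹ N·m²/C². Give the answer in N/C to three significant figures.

E ≈ 9.37 N/C

At angle θ the dipole field magnitude is E = (kp/r³)·√(1 + 3cos²θ).
kp/r³ = (8.99×10⁹)(3.16×10⁻¹⁰) / (0.840)³ = 4.793 N/C.
√(1 + 3cos²14°) = √(1 + 3·0.9415) = √3.8244 ≈ 1.9556.
E ≈ 4.793 × 1.956 = 9.373 N/C.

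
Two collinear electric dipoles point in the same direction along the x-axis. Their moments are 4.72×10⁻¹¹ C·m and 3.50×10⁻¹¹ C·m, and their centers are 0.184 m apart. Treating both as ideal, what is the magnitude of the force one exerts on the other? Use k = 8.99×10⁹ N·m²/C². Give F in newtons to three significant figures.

F ≈ 7.77×10⁻⁸ N

On-axis field of dipole 1 at distance r: E = 2kp₁/r³. Force on dipole 2 is F = p₂·dE/dr (gradient along axis).
dE/dr = −6kp₁/r⁴, so |F| = 6kp₁p₂/r⁴ (attractive for aligned moments).
F = 6(8.99×10⁹)(4.72×10⁻¹¹)(3.50×10⁻¹¹)/(0.184)⁴ = 7.774×10⁻⁸ N.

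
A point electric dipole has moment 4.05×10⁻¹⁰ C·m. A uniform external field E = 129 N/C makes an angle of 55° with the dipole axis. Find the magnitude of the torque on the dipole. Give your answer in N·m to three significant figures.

τ ≈ 4.28×10⁻⁸ N·m

Torque on an electric dipole: τ = pE sinθ.
τ = (4.05×10⁻¹⁰)(129)·sin55° = 4.280×10⁻⁸ N·m.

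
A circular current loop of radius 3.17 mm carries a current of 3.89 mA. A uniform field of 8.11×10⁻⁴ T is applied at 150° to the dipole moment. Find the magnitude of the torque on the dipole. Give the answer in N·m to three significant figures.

Magnetic moment m = IA = Iπa² = (0.00389)·π·(0.00317)² = 1.228×10⁻⁷ A·m².
Torque on a magnetic dipole: τ = mB sinθ.
τ = (1.228×10⁻⁷)(8.11×10⁻⁴)·sin150° = 4.980×10⁻¹¹ N·m.

τ ≈ 4.98×10⁻¹¹ N·m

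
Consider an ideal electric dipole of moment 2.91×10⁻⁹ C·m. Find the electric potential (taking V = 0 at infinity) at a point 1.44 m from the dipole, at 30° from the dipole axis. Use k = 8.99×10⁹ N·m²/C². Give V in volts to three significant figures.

V ≈ 10.9 V

The dipole potential is V = kp cosθ / r².
V = (8.99×10⁹)(2.91×10⁻⁹)·cos30° / (1.44)² = 10.93 V.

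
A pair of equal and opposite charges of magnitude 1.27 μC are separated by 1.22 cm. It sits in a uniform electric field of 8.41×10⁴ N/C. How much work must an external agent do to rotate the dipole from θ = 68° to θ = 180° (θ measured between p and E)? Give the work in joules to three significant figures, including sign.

Dipole moment p = qd = (1.27×10⁻⁶ C)(0.0122 m) = 1.549×10⁻⁸ C·m.
W_ext = ΔU = U(θ₂) − U(θ₁) = −pE cosθ₂ − (−pE cosθ₁) = pE(cosθ₁ − cosθ₂).
W = (1.549×10⁻⁸)(8.41×10⁴)·(cos68° − cos180°) = (0.001303)·(+1.3746) = 0.001791 J.

W ≈ 0.00179 J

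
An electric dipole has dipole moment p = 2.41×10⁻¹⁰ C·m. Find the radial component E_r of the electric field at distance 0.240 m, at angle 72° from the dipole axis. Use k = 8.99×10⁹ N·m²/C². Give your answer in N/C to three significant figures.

E_r ≈ 96.9 N/C

For a dipole, E_r = (2kp cosθ)/r³.
kp/r³ = (8.99×10⁹)(2.41×10⁻¹⁰)/(0.240)³ = 156.7 N/C.
E_r = 2·156.7·cos72° = 96.86 N/C.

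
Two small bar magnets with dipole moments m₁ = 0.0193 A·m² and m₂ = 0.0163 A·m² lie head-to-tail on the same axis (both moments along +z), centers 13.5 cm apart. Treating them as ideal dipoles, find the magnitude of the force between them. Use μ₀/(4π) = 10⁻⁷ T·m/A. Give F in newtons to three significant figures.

F ≈ 5.68×10⁻⁷ N

On-axis B of dipole 1: B = (μ₀/4π)·2m₁/r³. Force on dipole 2: F = m₂·dB/dr.
dB/dr = −(μ₀/4π)·6m₁/r⁴, so |F| = (μ₀/4π)·6m₁m₂/r⁴.
F = 6(10⁻⁷)(0.0193)(0.0163)/(0.135)⁴ = 5.683×10⁻⁷ N.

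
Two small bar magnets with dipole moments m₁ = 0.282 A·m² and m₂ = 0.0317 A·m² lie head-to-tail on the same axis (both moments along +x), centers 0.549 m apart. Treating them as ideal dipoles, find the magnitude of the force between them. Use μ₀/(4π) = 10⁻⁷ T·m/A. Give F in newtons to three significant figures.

On-axis B of dipole 1: B = (μ₀/4π)·2m₁/r³. Force on dipole 2: F = m₂·dB/dr.
dB/dr = −(μ₀/4π)·6m₁/r⁴, so |F| = (μ₀/4π)·6m₁m₂/r⁴.
F = 6(10⁻⁷)(0.282)(0.0317)/(0.549)⁴ = 5.904×10⁻⁸ N.

F ≈ 5.90×10⁻⁸ N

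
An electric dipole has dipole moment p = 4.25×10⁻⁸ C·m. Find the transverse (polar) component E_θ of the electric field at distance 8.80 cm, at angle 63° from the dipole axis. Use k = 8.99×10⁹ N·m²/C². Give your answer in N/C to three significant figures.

For a dipole, E_θ = (kp sinθ)/r³.
kp/r³ = (8.99×10⁹)(4.25×10⁻⁸)/(0.0880)³ = 5.607×10⁵ N/C.
E_θ = 5.607×10⁵·sin63° = 4.996×10⁵ N/C.

E_θ ≈ 5.00×10⁵ N/C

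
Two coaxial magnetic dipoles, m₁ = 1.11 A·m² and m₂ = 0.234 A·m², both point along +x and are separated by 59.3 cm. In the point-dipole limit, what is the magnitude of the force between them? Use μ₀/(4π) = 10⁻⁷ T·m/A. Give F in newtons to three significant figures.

F ≈ 1.26×10⁻⁶ N

On-axis B of dipole 1: B = (μ₀/4π)·2m₁/r³. Force on dipole 2: F = m₂·dB/dr.
dB/dr = −(μ₀/4π)·6m₁/r⁴, so |F| = (μ₀/4π)·6m₁m₂/r⁴.
F = 6(10⁻⁷)(1.11)(0.234)/(0.593)⁴ = 1.260×10⁻⁶ N.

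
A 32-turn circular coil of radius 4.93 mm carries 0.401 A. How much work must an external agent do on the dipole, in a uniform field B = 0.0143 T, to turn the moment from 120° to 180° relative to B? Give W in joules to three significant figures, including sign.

W ≈ 7.01×10⁻⁶ J

m = NIA = NIπa² = 32·(0.401)·π·(0.00493)² = 9.798×10⁻⁴ A·m².
W_ext = ΔU = −mB cosθ₂ + mB cosθ₁ = mB(cosθ₁ − cosθ₂).
W = (9.798×10⁻⁴)(0.0143)·(cos120° − cos180°) = (1.401×10⁻⁵)·(+0.5000) = 7.006×10⁻⁶ J.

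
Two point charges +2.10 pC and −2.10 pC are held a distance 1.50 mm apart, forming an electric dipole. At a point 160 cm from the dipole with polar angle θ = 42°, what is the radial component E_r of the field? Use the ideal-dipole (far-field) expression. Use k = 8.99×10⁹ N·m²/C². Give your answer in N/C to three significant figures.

Dipole moment p = qd = (2.10×10⁻¹² C)(0.00150 m) = 3.15×10⁻¹⁵ C·m.
For a dipole, E_r = (2kp cosθ)/r³.
kp/r³ = (8.99×10⁹)(3.15×10⁻¹⁵)/(1.60)³ = 6.914×10⁻⁶ N/C.
E_r = 2·6.914×10⁻⁶·cos42° = 1.028×10⁻⁵ N/C.

E_r ≈ 1.03×10⁻⁵ N/C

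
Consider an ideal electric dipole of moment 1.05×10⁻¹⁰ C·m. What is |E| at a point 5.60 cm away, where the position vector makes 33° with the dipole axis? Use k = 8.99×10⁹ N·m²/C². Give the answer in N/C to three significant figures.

E ≈ 9480 N/C

At angle θ the dipole field magnitude is E = (kp/r³)·√(1 + 3cos²θ).
kp/r³ = (8.99×10⁹)(1.05×10⁻¹⁰) / (0.0560)³ = 5375 N/C.
√(1 + 3cos²33°) = √(1 + 3·0.7034) = √3.1101 ≈ 1.7635.
E ≈ 5375 × 1.764 = 9479 N/C.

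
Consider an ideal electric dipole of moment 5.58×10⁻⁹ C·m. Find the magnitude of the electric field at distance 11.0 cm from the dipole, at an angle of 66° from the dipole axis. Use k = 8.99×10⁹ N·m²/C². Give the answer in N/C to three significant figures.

At angle θ the dipole field magnitude is E = (kp/r³)·√(1 + 3cos²θ).
kp/r³ = (8.99×10⁹)(5.58×10⁻⁹) / (0.110)³ = 3.769×10⁴ N/C.
√(1 + 3cos²66°) = √(1 + 3·0.1654) = √1.4963 ≈ 1.2232.
E ≈ 3.769×10⁴ × 1.223 = 4.610×10⁴ N/C.

E ≈ 4.61×10⁴ N/C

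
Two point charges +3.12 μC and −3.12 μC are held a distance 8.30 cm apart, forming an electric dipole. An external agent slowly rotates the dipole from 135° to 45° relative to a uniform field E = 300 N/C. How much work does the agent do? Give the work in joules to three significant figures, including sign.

Dipole moment p = qd = (3.12×10⁻⁶ C)(0.0830 m) = 2.59×10⁻⁷ C·m.
W_ext = ΔU = U(θ₂) − U(θ₁) = −pE cosθ₂ − (−pE cosθ₁) = pE(cosθ₁ − cosθ₂).
W = (2.59×10⁻⁷)(300)·(cos135° − cos45°) = (7.770×10⁻⁵)·(-1.4142) = -1.099×10⁻⁴ J.

W ≈ -1.10×10⁻⁴ J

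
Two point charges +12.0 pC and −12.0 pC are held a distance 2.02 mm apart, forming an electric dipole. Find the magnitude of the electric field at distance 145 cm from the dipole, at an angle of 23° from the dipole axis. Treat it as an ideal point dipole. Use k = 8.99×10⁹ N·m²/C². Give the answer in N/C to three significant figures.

Dipole moment p = qd = (1.20×10⁻¹¹ C)(0.00202 m) = 2.424×10⁻¹⁴ C·m.
At angle θ the dipole field magnitude is E = (kp/r³)·√(1 + 3cos²θ).
kp/r³ = (8.99×10⁹)(2.424×10⁻¹⁴) / (1.45)³ = 7.148×10⁻⁵ N/C.
√(1 + 3cos²23°) = √(1 + 3·0.8473) = √3.5420 ≈ 1.8820.
E ≈ 7.148×10⁻⁵ × 1.882 = 1.345×10⁻⁴ N/C.

E ≈ 1.35×10⁻⁴ N/C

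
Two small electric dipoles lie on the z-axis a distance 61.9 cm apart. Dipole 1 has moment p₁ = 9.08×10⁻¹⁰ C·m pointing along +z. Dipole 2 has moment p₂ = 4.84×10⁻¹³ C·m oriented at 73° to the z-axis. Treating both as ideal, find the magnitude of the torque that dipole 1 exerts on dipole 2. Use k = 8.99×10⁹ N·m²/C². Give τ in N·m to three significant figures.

The second dipole sits on the axis of the first, so the field there is axial: E₁ = 2kp₁/r³ along +z.
E₁ = 2(8.99×10⁹)(9.08×10⁻¹⁰)/(0.619)³ = 68.83 N/C.
Torque on the second dipole: τ = p₂ E₁ sinθ.
τ = (4.84×10⁻¹³)(68.83)·sin73° = 3.186×10⁻¹¹ N·m.

τ ≈ 3.19×10⁻¹¹ N·m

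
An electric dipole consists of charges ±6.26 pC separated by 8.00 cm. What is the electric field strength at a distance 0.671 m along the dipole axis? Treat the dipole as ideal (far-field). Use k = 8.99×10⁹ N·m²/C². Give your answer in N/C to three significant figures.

E ≈ 0.0298 N/C

Dipole moment p = qd = (6.26×10⁻¹² C)(0.0800 m) = 5.008×10⁻¹³ C·m.
On the dipole axis E = 2kp/r³.
E = 2·(8.99×10⁹)(5.008×10⁻¹³) / (0.671)³ = 0.02980 N/C.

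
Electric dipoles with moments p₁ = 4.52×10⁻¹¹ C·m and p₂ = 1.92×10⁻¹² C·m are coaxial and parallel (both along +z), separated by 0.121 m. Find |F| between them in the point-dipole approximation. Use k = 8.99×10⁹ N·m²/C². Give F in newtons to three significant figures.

On-axis field of dipole 1 at distance r: E = 2kp₁/r³. Force on dipole 2 is F = p₂·dE/dr (gradient along axis).
dE/dr = −6kp₁/r⁴, so |F| = 6kp₁p₂/r⁴ (attractive for aligned moments).
F = 6(8.99×10⁹)(4.52×10⁻¹¹)(1.92×10⁻¹²)/(0.121)⁴ = 2.184×10⁻⁸ N.

F ≈ 2.18×10⁻⁸ N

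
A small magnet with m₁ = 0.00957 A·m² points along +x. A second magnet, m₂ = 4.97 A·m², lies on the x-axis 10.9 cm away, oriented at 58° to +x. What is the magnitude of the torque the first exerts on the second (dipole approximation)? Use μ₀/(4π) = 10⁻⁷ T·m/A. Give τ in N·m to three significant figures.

Dipole B is on the axis of dipole A, so B₁ there is axial: B₁ = (μ₀/4π)·2m₁/r³ along +x.
B₁ = 2(10⁻⁷)(0.00957)/(0.109)³ = 1.478×10⁻⁶ T.
τ = m₂ B₁ sinθ.
τ = (4.97)(1.478×10⁻⁶)·sin58° = 6.229×10⁻⁶ N·m.

τ ≈ 6.23×10⁻⁶ N·m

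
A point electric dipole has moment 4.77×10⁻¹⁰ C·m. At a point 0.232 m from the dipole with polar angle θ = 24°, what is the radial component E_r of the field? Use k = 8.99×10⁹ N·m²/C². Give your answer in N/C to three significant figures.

For a dipole, E_r = (2kp cosθ)/r³.
kp/r³ = (8.99×10⁹)(4.77×10⁻¹⁰)/(0.232)³ = 343.4 N/C.
E_r = 2·343.4·cos24° = 627.4 N/C.

E_r ≈ 627 N/C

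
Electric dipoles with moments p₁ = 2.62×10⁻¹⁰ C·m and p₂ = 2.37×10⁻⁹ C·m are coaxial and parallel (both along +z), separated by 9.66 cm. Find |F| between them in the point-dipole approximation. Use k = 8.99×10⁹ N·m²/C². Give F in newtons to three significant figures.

F ≈ 3.85×10⁻⁴ N

On-axis field of dipole 1 at distance r: E = 2kp₁/r³. Force on dipole 2 is F = p₂·dE/dr (gradient along axis).
dE/dr = −6kp₁/r⁴, so |F| = 6kp₁p₂/r⁴ (attractive for aligned moments).
F = 6(8.99×10⁹)(2.62×10⁻¹⁰)(2.37×10⁻⁹)/(0.0966)⁴ = 3.846×10⁻⁴ N.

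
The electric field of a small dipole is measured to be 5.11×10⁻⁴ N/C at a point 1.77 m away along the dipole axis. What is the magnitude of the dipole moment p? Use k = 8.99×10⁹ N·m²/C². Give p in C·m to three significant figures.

On axis E = 2kp/r³, so p = Er³/(2k).
p = (5.11×10⁻⁴)·(1.77)³ / (2·8.99×10⁹) = 1.576×10⁻¹³ C·m.

p ≈ 1.58×10⁻¹³ C·m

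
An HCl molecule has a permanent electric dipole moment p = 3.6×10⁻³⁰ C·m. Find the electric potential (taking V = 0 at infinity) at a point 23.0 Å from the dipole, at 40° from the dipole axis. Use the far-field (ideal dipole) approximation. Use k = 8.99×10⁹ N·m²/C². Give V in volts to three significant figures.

V ≈ 0.00469 V

The dipole potential is V = kp cosθ / r².
V = (8.99×10⁹)(3.60×10⁻³⁰)·cos40° / (2.30×10⁻⁹)² = 0.004687 V.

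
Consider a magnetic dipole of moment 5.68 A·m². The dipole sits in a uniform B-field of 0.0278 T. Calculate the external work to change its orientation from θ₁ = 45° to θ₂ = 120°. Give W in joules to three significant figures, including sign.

W_ext = ΔU = −mB cosθ₂ + mB cosθ₁ = mB(cosθ₁ − cosθ₂).
W = (5.68)(0.0278)·(cos45° − cos120°) = (0.1579)·(+1.2071) = 0.1906 J.

W ≈ 0.191 J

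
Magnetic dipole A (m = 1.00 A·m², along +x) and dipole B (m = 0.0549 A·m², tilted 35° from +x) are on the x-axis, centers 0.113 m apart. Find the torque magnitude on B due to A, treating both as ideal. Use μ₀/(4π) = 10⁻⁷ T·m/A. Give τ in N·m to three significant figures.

τ ≈ 4.36×10⁻⁶ N·m

Dipole B is on the axis of dipole A, so B₁ there is axial: B₁ = (μ₀/4π)·2m₁/r³ along +x.
B₁ = 2(10⁻⁷)(1.00)/(0.113)³ = 1.386×10⁻⁴ T.
τ = m₂ B₁ sinθ.
τ = (0.0549)(1.386×10⁻⁴)·sin35° = 4.365×10⁻⁶ N·m.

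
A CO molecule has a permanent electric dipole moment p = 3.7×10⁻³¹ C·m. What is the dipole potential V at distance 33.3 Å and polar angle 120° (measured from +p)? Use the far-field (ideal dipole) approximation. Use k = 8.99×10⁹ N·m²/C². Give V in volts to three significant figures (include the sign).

V ≈ -1.50×10⁻⁴ V

The dipole potential is V = kp cosθ / r².
V = (8.99×10⁹)(3.70×10⁻³¹)·cos120° / (3.33×10⁻⁹)² = -1.500×10⁻⁴ V.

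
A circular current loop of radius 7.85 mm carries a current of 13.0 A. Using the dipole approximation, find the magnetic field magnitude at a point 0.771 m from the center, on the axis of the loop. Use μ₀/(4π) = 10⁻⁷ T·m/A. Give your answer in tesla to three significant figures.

Magnetic moment m = IA = Iπa² = (13.0)·π·(0.00785)² = 0.002517 A·m².
On axis B = (μ₀/4π)·2m/r³.
B = 2·(10⁻⁷)·(0.002517) / (0.771)³ = 1.098×10⁻⁹ T.

B ≈ 1.10×10⁻⁹ T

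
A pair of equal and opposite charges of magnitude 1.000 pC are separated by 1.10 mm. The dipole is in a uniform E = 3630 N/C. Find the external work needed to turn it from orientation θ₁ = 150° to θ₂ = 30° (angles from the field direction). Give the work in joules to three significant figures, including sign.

W ≈ -6.92×10⁻¹² J

Dipole moment p = qd = (1.00×10⁻¹² C)(0.00110 m) = 1.10×10⁻¹⁵ C·m.
W_ext = ΔU = U(θ₂) − U(θ₁) = −pE cosθ₂ − (−pE cosθ₁) = pE(cosθ₁ − cosθ₂).
W = (1.10×10⁻¹⁵)(3630)·(cos150° − cos30°) = (3.993×10⁻¹²)·(-1.7321) = -6.916×10⁻¹² J.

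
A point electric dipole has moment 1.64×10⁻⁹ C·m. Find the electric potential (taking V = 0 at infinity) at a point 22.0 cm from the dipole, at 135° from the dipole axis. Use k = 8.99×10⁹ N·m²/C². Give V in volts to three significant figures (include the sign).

V ≈ -215 V

The dipole potential is V = kp cosθ / r².
V = (8.99×10⁹)(1.64×10⁻⁹)·cos135° / (0.220)² = -215.4 V.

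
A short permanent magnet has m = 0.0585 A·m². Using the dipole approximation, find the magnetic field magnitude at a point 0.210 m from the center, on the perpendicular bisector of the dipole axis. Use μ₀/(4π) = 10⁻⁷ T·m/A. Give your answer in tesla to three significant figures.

In the equatorial plane B = (μ₀/4π)·m/r³ (half the axial value).
B = (10⁻⁷)·(0.0585) / (0.210)³ = 6.317×10⁻⁷ T.

B ≈ 6.32×10⁻⁷ T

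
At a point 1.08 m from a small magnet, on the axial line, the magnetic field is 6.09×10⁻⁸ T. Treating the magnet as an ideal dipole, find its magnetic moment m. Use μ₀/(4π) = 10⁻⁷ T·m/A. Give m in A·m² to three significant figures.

On axis B = (μ₀/4π)·2m/r³, so m = Br³·4π/(μ₀·2).
m = (6.09×10⁻⁸)·(1.08)³ / (2·10⁻⁷) = 0.3836 A·m².

m ≈ 0.384 A·m²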